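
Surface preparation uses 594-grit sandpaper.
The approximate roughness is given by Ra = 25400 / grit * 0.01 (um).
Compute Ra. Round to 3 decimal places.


Ra = 25400 / 594 * 0.01
= 254 / 594
= 0.428 um

0.428


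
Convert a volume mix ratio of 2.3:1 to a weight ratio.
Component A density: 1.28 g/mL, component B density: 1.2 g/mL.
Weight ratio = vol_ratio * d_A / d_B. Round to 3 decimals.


= 2.3 * 1.28 / 1.2 = 2.453

2.453


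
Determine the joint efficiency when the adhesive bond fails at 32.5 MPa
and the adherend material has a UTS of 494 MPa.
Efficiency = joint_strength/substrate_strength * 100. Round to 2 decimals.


Joint efficiency = 32.5 / 494 * 100
= 6.58%

6.58


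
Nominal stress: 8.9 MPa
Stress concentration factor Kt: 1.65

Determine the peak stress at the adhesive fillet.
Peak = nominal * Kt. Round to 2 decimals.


Peak stress = 8.9 * 1.65
= 14.69 MPa

14.69


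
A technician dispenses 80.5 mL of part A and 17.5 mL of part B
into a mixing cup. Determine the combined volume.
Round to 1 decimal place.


Combined volume = 80.5 + 17.5
= 98.0 mL

98.0


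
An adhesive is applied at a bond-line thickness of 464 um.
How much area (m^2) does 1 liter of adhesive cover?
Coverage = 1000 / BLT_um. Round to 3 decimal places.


Coverage = 1000 / 464 = 2.155 m^2

2.155


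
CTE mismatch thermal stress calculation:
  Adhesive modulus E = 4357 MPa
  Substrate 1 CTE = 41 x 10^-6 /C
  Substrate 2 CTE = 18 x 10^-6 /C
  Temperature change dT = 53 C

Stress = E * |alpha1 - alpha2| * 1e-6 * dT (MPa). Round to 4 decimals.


delta_alpha = |41 - 18| = 23 x 10^-6/C
Stress = 4357 * 23e-6 * 53
= 5.3112 MPa

5.3112


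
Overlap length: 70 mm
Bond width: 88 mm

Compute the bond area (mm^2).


Bond area = 70 * 88 = 6160 mm^2

6160


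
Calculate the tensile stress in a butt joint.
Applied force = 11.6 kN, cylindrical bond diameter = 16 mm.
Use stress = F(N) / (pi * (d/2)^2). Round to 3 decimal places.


A = pi * 8.0^2 = 201.0619 mm^2
sigma = 11600.0 / 201.0619 = 57.694 MPa

57.694


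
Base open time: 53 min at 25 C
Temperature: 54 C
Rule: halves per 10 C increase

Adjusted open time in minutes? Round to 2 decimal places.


Acceleration = 2^((54-25)/10) = 7.4643
Open time = 53 / 7.4643 = 7.10 min

7.10


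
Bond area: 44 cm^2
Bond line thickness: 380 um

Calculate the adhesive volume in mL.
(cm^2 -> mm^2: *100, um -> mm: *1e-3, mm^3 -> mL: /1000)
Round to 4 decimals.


V = 44*100 * 380*1e-3 / 1000
= 1.6720 mL

1.6720


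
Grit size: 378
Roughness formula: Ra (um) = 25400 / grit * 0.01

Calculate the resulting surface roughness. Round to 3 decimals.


Ra = 25400 / 378 * 0.01
= 0.672 um

0.672


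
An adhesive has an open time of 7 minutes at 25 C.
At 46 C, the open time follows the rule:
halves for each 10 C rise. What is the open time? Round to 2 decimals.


Factor = 2^((46-25)/10) = 4.2871
Open time = 7 / 4.2871 = 1.63 min

1.63


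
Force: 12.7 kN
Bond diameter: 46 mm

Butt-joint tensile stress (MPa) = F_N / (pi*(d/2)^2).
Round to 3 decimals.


F_N = 12.7 * 1000 = 12700.0 N
A = pi*(23.0)^2 = 1661.9025 mm^2
stress = 12700.0 / 1661.9025 = 7.642 MPa

7.642


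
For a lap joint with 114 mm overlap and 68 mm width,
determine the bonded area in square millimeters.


Area = 114 * 68 = 7752 mm^2

7752


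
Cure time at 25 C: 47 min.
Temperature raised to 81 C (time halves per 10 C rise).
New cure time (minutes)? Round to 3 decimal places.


Acceleration factor = 2^(56/10) = 48.5029
New time = 47 / 48.5029 = 0.969 min

0.969


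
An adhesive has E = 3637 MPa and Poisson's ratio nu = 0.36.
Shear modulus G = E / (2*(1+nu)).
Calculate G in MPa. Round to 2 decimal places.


G = 3637 / (2*(1+0.36))
= 3637 / 2.72
= 1337.13 MPa

1337.13


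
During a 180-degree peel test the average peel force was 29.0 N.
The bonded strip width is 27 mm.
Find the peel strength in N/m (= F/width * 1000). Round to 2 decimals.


Peel strength = F/width * 1000
= 29.0 / 27 * 1000
= 1074.07 N/m

1074.07


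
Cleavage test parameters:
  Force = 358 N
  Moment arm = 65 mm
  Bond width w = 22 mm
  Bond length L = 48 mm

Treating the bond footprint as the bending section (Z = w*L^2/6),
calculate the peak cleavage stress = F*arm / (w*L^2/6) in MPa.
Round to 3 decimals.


M = 358 * 65 = 23270 N*mm
Z = 22 * 48^2 / 6 = 50688 / 6 mm^3
sigma = M / Z = 6 * 23270 / 50688 = 139620 / 50688
= 2.754 MPa

2.754


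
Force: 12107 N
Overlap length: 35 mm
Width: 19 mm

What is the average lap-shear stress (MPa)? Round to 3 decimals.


Average shear stress = F / (overlap * width)
= 12107 / (35 * 19)
= 18.206 MPa

18.206


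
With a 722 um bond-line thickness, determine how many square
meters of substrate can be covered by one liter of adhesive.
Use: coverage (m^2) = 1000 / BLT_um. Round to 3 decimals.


Coverage = 1000 / 722 = 1.385 m^2

1.385


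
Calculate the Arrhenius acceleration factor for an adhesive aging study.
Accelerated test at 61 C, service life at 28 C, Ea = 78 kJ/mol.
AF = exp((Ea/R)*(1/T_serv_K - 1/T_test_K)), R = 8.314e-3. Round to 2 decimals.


T_test = 334.15 K, T_serv = 301.15 K
Ea/R = 78 / 0.008314 = 9381.77
AF = exp(9381.77 * (1/301.15 - 1/334.15))
= 21.69

21.69


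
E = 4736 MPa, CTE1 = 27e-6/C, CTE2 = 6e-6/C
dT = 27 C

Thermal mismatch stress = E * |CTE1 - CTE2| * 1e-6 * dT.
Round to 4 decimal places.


= 4736 * 21e-6 * 27
= 2.6853 MPa

2.6853


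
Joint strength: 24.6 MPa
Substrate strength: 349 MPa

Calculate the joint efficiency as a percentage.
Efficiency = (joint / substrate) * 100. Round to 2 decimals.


Efficiency = (24.6 / 349) * 100 = 7.05%

7.05


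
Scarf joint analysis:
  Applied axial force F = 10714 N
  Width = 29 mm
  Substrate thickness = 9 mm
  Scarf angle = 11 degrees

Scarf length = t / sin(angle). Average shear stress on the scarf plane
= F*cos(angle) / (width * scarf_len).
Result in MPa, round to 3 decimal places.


Scarf length = 9 / sin(11 deg) = 47.1676 mm
cos(11 deg) = 0.981627
Shear = 10714 * 0.981627 / (29 * 47.1676)
= 7.689 MPa

7.689


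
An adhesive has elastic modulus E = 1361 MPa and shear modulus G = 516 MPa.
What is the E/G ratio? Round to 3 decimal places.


E/G = 1361 / 516 = 2.638

2.638


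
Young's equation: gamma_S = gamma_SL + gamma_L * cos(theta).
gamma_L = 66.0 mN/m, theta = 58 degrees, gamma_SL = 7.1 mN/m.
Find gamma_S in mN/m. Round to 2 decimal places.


cos(58 deg) = 0.529919
gamma_S = 7.1 + 66.0 * 0.529919
= 42.07 mN/m

42.07


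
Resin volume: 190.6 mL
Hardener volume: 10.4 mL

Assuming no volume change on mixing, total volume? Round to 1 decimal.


V_total = 190.6 + 10.4 = 201.0 mL

201.0


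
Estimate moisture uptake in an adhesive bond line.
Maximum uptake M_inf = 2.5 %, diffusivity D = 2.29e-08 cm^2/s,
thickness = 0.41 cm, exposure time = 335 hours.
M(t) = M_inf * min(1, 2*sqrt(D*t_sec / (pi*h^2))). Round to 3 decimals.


Convert time: 335 h = 1206000 s
ratio = min(1, 2*sqrt(2.29e-08*1206000/(pi*0.41^2)))
= 0.457365
M(t) = 2.5 * 0.457365 = 1.143%

1.143


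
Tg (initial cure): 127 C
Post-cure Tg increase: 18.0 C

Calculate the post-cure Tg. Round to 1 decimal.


Post-cure Tg = 127 + 18.0 = 145.0 C

145.0


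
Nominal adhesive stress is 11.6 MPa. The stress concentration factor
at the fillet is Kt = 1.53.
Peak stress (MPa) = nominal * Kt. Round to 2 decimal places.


Peak = 11.6 * 1.53 = 17.75 MPa

17.75


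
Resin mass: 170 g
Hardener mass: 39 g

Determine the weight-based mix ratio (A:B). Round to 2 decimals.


Ratio = 170 / 39 = 4.36

4.36


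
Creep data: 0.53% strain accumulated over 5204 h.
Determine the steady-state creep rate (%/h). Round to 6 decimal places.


Rate = 0.53 / 5204 = 0.000102 %/h

0.000102


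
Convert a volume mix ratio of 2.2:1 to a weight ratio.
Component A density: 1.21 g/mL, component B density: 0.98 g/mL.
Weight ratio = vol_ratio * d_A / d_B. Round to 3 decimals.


= 2.2 * 1.21 / 0.98 = 2.716

2.716


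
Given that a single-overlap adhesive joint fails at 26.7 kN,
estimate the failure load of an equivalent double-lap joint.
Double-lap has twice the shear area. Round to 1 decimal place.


Double-lap factor = 2
Expected load = 26.7 * 2 = 53.4 kN

53.4


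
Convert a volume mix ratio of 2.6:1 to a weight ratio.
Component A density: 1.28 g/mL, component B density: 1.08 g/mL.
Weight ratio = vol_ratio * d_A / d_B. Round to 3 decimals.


= 2.6 * 1.28 / 1.08 = 3.081

3.081


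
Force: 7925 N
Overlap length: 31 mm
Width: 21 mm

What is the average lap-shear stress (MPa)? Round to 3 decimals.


Average shear stress = F / (overlap * width)
= 7925 / (31 * 21)
= 12.174 MPa

12.174


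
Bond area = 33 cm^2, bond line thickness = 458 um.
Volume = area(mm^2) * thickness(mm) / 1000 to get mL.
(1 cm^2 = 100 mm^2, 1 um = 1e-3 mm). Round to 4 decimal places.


area_mm2 = 33 * 100 = 3300
blt_mm = 458 * 1e-3 = 0.458
vol_mm3 = 3300 * 0.458 = 1511.4
vol_mL = 1511.4 / 1000 = 1.5114 mL

1.5114


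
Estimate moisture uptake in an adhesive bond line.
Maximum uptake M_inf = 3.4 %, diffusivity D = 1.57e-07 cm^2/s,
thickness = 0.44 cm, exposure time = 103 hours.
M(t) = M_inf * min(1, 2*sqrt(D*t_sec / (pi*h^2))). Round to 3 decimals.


Convert time: 103 h = 370800 s
ratio = min(1, 2*sqrt(1.57e-07*370800/(pi*0.44^2)))
= 0.618760
M(t) = 3.4 * 0.618760 = 2.104%

2.104


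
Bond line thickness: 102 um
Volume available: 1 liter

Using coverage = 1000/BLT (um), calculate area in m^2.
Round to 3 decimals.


1 L = 1e6 mm^3, thickness = 102 um = 0.102 mm
Area = 1e6 / 0.102 mm^2 = (1e6 / 0.102) / 1e6 m^2 = 1000 / 102 m^2
= 9.804 m^2

9.804


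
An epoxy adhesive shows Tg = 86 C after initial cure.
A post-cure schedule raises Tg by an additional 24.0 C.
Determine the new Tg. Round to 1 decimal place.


New Tg = 86 + 24.0
= 110.0 C

110.0


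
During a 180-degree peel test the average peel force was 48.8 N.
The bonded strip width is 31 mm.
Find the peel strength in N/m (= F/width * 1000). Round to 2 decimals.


Peel strength = F/width * 1000
= 48.8 / 31 * 1000
= 1574.19 N/m

1574.19


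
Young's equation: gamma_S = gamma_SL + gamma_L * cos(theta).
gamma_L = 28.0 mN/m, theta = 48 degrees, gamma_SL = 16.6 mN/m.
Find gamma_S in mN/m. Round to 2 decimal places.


cos(48 deg) = 0.669131
gamma_S = 16.6 + 28.0 * 0.669131
= 35.34 mN/m

35.34


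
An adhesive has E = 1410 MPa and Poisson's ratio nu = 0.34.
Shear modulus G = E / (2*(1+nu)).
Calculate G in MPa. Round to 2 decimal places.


G = 1410 / (2*(1+0.34))
= 1410 / 2.68
= 526.12 MPa

526.12


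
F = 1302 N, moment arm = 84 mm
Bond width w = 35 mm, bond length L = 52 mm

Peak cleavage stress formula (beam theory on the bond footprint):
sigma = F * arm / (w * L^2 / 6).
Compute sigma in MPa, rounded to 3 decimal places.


sigma = (1302 * 84) / (35 * 2704 / 6)
= 109368 * 6 / 94640
= 656208 / 94640
= 6.934 MPa

6.934


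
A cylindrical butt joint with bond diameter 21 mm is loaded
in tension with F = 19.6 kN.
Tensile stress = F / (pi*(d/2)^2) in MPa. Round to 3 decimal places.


Area = pi * (21/2)^2 = 346.3606 mm^2
Stress = 19.6*1000 / 346.3606
= 56.588 MPa

56.588


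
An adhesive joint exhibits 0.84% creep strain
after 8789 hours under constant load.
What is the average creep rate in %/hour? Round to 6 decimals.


Creep rate = strain / time
= 0.84 / 8789
= 0.000096 %/h

0.000096


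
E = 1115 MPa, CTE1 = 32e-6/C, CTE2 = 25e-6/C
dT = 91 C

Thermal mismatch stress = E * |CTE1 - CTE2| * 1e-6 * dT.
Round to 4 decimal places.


= 1115 * 7e-6 * 91
= 0.7103 MPa

0.7103


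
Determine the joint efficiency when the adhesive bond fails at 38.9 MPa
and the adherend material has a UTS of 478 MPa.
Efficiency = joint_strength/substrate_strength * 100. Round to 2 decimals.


Joint efficiency = 38.9 / 478 * 100
= 8.14%

8.14


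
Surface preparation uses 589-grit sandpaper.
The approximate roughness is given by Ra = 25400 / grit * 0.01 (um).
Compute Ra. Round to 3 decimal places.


Ra = 25400 / 589 * 0.01
= 254 / 589
= 0.431 um

0.431


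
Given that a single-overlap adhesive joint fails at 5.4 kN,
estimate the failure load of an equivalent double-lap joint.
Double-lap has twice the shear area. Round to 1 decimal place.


Double-lap factor = 2
Expected load = 5.4 * 2 = 10.8 kN

10.8


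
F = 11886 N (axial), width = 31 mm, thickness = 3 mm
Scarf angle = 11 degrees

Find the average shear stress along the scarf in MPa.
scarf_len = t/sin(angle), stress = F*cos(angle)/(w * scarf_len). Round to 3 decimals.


scarf_len = 3/sin(11 deg) = 15.7225
cos(11 deg) = 0.981627
stress = 11886*0.981627/(31*15.7225) = 23.939 MPa

23.939


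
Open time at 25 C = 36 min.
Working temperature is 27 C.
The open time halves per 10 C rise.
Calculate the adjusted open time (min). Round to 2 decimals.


factor = 2^((27 - 25) / 10) = 1.1487
ot = 36 / 1.1487 = 31.34 min

31.34


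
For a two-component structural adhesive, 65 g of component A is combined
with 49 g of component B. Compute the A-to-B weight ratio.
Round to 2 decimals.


Weight ratio A:B = 65 / 49
= 1.33

1.33


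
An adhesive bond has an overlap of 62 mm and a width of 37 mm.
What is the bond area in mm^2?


Bond area = overlap * width
= 62 * 37
= 2294 mm^2

2294


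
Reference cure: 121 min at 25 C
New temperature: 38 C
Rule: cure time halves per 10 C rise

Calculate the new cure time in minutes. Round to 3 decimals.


factor = 2^((38-25)/10) = 2.4623
t_new = 121 / 2.4623 = 49.141 min

49.141


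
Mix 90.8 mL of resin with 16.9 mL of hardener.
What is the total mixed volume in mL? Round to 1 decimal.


Total = 90.8 + 16.9 = 107.7 mL

107.7


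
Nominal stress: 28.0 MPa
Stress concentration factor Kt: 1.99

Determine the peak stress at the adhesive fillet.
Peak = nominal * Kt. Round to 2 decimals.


Peak stress = 28.0 * 1.99
= 55.72 MPa

55.72


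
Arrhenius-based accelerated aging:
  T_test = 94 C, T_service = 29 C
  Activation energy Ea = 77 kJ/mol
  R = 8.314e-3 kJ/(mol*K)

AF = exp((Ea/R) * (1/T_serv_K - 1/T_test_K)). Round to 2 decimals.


T_test_K = 367.15, T_serv_K = 302.15
AF = exp((77/8.314e-3) * (1/302.15 - 1/367.15))
= 227.38

227.38


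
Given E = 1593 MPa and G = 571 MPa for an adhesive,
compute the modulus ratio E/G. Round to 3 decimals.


E/G ratio = 1593 / 571 = 2.790

2.790


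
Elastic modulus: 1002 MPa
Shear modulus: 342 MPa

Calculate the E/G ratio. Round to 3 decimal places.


E / G = 1002 / 342 = 2.930

2.930


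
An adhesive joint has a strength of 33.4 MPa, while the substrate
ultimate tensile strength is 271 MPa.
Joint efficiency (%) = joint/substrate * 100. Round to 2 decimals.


Efficiency = 33.4 / 271 * 100
= 12.32%

12.32


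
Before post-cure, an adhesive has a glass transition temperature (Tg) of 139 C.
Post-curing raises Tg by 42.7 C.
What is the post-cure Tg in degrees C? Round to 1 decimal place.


Tg_post = Tg_base + delta_Tg
= 139 + 42.7
= 181.7 C

181.7


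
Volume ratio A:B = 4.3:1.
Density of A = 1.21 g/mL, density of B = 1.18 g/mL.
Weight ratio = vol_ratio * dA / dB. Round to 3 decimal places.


Wt ratio = 4.3 * 1.21 / 1.18
= 4.409

4.409


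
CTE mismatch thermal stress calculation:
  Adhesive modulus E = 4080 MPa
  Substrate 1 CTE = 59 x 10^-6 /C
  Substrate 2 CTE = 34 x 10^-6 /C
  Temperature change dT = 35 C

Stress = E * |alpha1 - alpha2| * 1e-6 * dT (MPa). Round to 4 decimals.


delta_alpha = |59 - 34| = 25 x 10^-6/C
Stress = 4080 * 25e-6 * 35
= 3.5700 MPa

3.5700


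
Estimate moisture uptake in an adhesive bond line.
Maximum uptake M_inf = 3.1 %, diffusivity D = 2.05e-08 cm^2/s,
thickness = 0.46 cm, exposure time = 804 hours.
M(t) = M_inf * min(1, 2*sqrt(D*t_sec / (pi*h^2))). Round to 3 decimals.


Convert time: 804 h = 2894400 s
ratio = min(1, 2*sqrt(2.05e-08*2894400/(pi*0.46^2)))
= 0.597521
M(t) = 3.1 * 0.597521 = 1.852%

1.852


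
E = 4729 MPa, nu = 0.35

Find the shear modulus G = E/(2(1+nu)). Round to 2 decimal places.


G = 4729 / (2 * 1.35)
= 1751.48 MPa

1751.48


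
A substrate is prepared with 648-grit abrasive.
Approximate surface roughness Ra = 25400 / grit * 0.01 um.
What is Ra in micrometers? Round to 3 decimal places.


Ra = 25400 / 648 * 0.01 = 0.392 um

0.392


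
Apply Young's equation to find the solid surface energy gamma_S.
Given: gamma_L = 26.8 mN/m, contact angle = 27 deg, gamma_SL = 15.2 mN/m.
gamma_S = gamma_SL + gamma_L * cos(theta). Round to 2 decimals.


theta_rad = 27 * pi/180 = 0.471239
gamma_S = 15.2 + 26.8 * cos(0.471239)
= 39.08 mN/m

39.08


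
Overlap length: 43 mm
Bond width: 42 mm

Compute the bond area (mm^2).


Bond area = 43 * 42 = 1806 mm^2

1806


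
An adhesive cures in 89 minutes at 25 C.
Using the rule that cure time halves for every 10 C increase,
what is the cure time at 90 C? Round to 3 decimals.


Factor = 2^((90 - 25) / 10) = 90.5097
Cure time = 89 / 90.5097
= 0.983 minutes

0.983


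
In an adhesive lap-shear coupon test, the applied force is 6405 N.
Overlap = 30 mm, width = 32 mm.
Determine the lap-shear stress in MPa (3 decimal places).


stress = F / (overlap * width)
= 6405 / (30 * 32)
= 6.672 MPa

6.672


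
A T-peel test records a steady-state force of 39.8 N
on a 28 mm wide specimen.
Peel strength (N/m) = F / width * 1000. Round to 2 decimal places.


Peel strength = 39.8 / 28 * 1000
= 1421.43 N/m

1421.43


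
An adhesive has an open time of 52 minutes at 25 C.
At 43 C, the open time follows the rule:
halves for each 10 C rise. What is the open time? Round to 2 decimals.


Factor = 2^((43-25)/10) = 3.4822
Open time = 52 / 3.4822 = 14.93 min

14.93


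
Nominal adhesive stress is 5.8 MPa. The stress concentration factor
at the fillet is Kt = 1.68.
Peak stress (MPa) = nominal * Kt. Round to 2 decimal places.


Peak = 5.8 * 1.68 = 9.74 MPa

9.74


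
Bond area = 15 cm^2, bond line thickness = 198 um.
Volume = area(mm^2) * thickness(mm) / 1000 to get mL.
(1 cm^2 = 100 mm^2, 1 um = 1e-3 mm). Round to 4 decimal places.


area_mm2 = 15 * 100 = 1500
blt_mm = 198 * 1e-3 = 0.198
vol_mm3 = 1500 * 0.198 = 297.0
vol_mL = 297.0 / 1000 = 0.2970 mL

0.2970


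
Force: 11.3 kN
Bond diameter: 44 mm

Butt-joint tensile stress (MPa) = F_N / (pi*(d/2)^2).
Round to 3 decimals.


F_N = 11.3 * 1000 = 11300.0 N
A = pi*(22.0)^2 = 1520.5308 mm^2
stress = 11300.0 / 1520.5308 = 7.432 MPa

7.432


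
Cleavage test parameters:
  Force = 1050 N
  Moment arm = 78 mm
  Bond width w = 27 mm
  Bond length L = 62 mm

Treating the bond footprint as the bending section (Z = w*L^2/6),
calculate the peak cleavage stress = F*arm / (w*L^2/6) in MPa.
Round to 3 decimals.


M = 1050 * 78 = 81900 N*mm
Z = 27 * 62^2 / 6 = 103788 / 6 mm^3
sigma = M / Z = 6 * 81900 / 103788 = 491400 / 103788
= 4.735 MPa

4.735


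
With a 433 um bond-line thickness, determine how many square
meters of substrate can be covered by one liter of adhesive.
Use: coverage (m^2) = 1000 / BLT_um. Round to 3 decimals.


Coverage = 1000 / 433 = 2.309 m^2

2.309


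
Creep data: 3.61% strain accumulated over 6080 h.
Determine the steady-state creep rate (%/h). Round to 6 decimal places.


Rate = 3.61 / 6080 = 0.000594 %/h

0.000594


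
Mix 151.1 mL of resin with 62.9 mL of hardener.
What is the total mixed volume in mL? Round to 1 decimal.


Total = 151.1 + 62.9 = 214.0 mL

214.0


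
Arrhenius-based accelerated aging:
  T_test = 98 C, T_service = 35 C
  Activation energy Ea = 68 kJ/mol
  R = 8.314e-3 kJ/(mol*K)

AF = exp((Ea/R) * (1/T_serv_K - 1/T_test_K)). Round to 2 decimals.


T_test_K = 371.15, T_serv_K = 308.15
AF = exp((68/8.314e-3) * (1/308.15 - 1/371.15))
= 90.50

90.50


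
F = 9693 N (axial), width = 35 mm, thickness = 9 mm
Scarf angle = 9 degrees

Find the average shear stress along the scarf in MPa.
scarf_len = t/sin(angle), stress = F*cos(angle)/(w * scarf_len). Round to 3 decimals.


scarf_len = 9/sin(9 deg) = 57.5321
cos(9 deg) = 0.987688
stress = 9693*0.987688/(35*57.5321) = 4.754 MPa

4.754


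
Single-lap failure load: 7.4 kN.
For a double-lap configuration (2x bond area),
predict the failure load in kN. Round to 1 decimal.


Failure load = 7.4 * 2 = 14.8 kN

14.8


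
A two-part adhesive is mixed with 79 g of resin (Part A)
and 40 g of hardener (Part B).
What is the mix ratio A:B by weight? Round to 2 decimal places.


Mix ratio = mass_A / mass_B
= 79 / 40
= 1.98

1.98


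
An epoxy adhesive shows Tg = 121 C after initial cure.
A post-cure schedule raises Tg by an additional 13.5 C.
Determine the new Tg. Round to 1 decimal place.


New Tg = 121 + 13.5
= 134.5 C

134.5


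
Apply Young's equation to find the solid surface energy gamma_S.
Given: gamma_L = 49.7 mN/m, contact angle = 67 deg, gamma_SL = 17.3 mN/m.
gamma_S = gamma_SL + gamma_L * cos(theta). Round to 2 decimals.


theta_rad = 67 * pi/180 = 1.169371
gamma_S = 17.3 + 49.7 * cos(1.169371)
= 36.72 mN/m

36.72


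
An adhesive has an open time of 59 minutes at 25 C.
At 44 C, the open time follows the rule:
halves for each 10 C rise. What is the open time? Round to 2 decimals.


Factor = 2^((44-25)/10) = 3.7321
Open time = 59 / 3.7321 = 15.81 min

15.81


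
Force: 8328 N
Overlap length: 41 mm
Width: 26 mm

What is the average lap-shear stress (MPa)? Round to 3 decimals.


Average shear stress = F / (overlap * width)
= 8328 / (41 * 26)
= 7.812 MPa

7.812


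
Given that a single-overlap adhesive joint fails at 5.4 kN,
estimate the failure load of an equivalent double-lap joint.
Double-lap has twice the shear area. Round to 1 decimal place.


Double-lap factor = 2
Expected load = 5.4 * 2 = 10.8 kN

10.8


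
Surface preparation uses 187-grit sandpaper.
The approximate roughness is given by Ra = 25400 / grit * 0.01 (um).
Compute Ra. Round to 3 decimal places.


Ra = 25400 / 187 * 0.01
= 254 / 187
= 1.358 um

1.358


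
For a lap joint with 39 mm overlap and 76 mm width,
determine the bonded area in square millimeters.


Area = 39 * 76 = 2964 mm^2

2964


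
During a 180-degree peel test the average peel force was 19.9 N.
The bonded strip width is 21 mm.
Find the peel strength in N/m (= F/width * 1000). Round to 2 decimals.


Peel strength = F/width * 1000
= 19.9 / 21 * 1000
= 947.62 N/m

947.62


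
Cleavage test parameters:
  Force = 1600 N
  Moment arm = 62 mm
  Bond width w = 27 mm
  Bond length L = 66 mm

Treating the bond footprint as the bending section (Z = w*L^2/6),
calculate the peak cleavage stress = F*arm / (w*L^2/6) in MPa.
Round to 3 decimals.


M = 1600 * 62 = 99200 N*mm
Z = 27 * 66^2 / 6 = 117612 / 6 mm^3
sigma = M / Z = 6 * 99200 / 117612 = 595200 / 117612
= 5.061 MPa

5.061


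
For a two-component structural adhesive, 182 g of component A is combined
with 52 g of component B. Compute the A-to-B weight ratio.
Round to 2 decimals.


Weight ratio A:B = 182 / 52
= 3.50

3.50


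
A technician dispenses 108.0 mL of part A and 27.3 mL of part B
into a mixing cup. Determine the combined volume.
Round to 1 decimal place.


Combined volume = 108.0 + 27.3
= 135.3 mL

135.3


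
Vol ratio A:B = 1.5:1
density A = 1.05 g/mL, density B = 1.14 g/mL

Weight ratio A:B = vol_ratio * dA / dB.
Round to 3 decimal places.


Weight ratio = 1.5 * 1.05 / 1.14
= 1.382

1.382


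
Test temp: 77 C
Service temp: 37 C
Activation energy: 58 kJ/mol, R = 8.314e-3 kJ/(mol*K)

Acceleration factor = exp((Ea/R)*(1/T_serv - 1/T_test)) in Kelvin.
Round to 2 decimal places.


AF = exp((58/0.008314)*(1/310.15 - 1/350.15))
= 13.06

13.06


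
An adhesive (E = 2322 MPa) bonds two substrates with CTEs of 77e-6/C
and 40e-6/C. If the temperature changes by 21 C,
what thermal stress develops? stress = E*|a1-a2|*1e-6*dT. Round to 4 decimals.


Stress = 2322 * |77 - 40| * 1e-6 * 21
= 1.8042 MPa

1.8042


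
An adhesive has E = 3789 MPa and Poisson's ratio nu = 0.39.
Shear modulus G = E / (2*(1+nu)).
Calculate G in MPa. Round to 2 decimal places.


G = 3789 / (2*(1+0.39))
= 3789 / 2.78
= 1362.95 MPa

1362.95


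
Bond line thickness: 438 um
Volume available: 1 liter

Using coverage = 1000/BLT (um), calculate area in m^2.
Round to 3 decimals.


1 L = 1e6 mm^3, thickness = 438 um = 0.438 mm
Area = 1e6 / 0.438 mm^2 = (1e6 / 0.438) / 1e6 m^2 = 1000 / 438 m^2
= 2.283 m^2

2.283


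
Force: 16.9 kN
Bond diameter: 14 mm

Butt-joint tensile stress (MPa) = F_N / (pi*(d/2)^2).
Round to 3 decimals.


F_N = 16.9 * 1000 = 16900.0 N
A = pi*(7.0)^2 = 153.9380 mm^2
stress = 16900.0 / 153.9380 = 109.784 MPa

109.784


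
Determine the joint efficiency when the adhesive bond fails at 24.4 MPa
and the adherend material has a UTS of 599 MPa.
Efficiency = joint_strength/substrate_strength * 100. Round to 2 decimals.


Joint efficiency = 24.4 / 599 * 100
= 4.07%

4.07


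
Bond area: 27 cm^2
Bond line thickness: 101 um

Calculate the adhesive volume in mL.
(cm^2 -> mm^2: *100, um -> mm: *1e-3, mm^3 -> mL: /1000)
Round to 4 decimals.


V = 27*100 * 101*1e-3 / 1000
= 0.2727 mL

0.2727


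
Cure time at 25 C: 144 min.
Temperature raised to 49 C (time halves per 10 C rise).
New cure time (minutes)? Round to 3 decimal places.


Acceleration factor = 2^(24/10) = 5.2780
New time = 144 / 5.2780 = 27.283 min

27.283


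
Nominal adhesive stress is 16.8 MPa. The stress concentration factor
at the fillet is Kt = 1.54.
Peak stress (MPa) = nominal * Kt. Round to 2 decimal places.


Peak = 16.8 * 1.54 = 25.87 MPa

25.87


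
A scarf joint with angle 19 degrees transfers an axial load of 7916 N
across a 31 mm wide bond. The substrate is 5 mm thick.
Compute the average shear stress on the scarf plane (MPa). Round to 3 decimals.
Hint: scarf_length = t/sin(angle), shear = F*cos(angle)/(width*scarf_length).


scarf_length = 5 / sin(19 deg) = 15.3578 mm
cos(19 deg) = 0.945519
shear stress = 7916 * 0.945519 / (31 * 15.3578)
= 15.721 MPa

15.721


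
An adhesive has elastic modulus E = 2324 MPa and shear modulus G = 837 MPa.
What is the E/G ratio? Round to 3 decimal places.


E/G = 2324 / 837 = 2.777

2.777


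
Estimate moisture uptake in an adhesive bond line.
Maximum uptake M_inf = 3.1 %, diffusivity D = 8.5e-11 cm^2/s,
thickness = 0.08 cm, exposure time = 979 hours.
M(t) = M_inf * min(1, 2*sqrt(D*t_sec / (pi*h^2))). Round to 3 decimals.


Convert time: 979 h = 3524400 s
ratio = min(1, 2*sqrt(8.5e-11*3524400/(pi*0.08^2)))
= 0.244128
M(t) = 3.1 * 0.244128 = 0.757%

0.757


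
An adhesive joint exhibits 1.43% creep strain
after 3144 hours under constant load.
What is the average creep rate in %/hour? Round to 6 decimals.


Creep rate = strain / time
= 1.43 / 3144
= 0.000455 %/h

0.000455


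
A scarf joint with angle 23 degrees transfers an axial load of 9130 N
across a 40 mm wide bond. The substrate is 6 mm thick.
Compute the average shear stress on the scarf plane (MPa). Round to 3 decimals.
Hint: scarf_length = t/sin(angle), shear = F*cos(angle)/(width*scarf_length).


scarf_length = 6 / sin(23 deg) = 15.3558 mm
cos(23 deg) = 0.920505
shear stress = 9130 * 0.920505 / (40 * 15.3558)
= 13.682 MPa

13.682


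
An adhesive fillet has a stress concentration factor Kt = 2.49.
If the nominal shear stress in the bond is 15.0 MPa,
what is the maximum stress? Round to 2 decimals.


Max stress = 15.0 * 2.49 = 37.35 MPa

37.35


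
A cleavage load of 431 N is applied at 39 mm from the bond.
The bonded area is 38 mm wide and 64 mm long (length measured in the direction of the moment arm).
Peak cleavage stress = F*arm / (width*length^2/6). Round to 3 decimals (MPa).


Moment = 431 * 39 = 16809 N*mm
Section modulus = 38 * 4096 / 6 = 155648 / 6 mm^3
Stress = 16809 / (155648 / 6) = 100854 / 155648
= 0.648 MPa

0.648


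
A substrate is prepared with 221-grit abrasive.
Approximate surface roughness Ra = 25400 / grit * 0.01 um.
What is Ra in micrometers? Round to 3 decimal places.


Ra = 25400 / 221 * 0.01 = 1.149 um

1.149


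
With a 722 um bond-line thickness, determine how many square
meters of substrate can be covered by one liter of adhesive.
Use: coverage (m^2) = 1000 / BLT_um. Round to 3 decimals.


Coverage = 1000 / 722 = 1.385 m^2

1.385


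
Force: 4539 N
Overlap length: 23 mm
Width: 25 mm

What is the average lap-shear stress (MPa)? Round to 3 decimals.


Average shear stress = F / (overlap * width)
= 4539 / (23 * 25)
= 7.894 MPa

7.894


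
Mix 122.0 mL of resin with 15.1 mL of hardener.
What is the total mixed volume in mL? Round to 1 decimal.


Total = 122.0 + 15.1 = 137.1 mL

137.1


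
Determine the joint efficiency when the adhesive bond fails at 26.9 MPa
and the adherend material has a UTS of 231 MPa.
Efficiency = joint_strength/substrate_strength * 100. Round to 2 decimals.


Joint efficiency = 26.9 / 231 * 100
= 11.65%

11.65


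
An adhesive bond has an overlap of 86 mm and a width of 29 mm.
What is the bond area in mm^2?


Bond area = overlap * width
= 86 * 29
= 2494 mm^2

2494


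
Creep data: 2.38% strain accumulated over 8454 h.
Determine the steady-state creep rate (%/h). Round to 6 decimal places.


Rate = 2.38 / 8454 = 0.000282 %/h

0.000282


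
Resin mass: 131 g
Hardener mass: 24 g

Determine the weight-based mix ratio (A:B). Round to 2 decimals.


Ratio = 131 / 24 = 5.46

5.46


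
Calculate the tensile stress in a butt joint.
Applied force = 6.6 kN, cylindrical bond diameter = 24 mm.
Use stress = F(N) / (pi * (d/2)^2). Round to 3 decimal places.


A = pi * 12.0^2 = 452.3893 mm^2
sigma = 6600.0 / 452.3893 = 14.589 MPa

14.589


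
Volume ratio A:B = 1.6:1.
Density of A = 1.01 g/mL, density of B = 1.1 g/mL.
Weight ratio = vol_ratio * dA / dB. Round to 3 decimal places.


Wt ratio = 1.6 * 1.01 / 1.1
= 1.469

1.469


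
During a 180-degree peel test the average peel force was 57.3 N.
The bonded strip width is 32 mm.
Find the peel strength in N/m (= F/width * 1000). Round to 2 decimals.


Peel strength = F/width * 1000
= 57.3 / 32 * 1000
= 1790.63 N/m

1790.63


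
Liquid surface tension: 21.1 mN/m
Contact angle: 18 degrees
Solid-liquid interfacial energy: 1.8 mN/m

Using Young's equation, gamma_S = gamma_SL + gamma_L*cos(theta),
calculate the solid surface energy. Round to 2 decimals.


gamma_S = 1.8 + 21.1 * cos(18)
= 21.87 mN/m

21.87


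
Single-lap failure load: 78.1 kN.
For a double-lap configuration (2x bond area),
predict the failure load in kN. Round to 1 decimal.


Failure load = 78.1 * 2 = 156.2 kN

156.2


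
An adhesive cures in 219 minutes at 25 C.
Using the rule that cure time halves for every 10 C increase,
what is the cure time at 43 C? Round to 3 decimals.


Factor = 2^((43 - 25) / 10) = 3.4822
Cure time = 219 / 3.4822
= 62.891 minutes

62.891


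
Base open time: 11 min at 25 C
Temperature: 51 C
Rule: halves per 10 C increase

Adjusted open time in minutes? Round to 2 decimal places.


Acceleration = 2^((51-25)/10) = 6.0629
Open time = 11 / 6.0629 = 1.81 min

1.81


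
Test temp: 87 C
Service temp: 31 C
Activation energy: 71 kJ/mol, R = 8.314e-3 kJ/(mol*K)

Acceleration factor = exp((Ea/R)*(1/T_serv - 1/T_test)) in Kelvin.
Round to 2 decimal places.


AF = exp((71/0.008314)*(1/304.15 - 1/360.15))
= 78.71

78.71


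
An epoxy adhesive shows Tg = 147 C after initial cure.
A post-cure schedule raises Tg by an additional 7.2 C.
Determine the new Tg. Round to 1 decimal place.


New Tg = 147 + 7.2
= 154.2 C

154.2


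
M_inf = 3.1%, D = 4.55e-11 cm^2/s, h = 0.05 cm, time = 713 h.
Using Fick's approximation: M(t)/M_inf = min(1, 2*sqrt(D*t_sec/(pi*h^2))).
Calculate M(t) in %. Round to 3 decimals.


t = 2566800 s
ratio = min(1, 2*sqrt(4.55e-11*2566800/(pi*0.0025)))
= 0.243886
M(t) = 3.1 * 0.243886 = 0.756%

0.756


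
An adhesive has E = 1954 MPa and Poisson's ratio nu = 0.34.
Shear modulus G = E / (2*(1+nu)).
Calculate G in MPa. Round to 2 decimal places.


G = 1954 / (2*(1+0.34))
= 1954 / 2.68
= 729.10 MPa

729.10


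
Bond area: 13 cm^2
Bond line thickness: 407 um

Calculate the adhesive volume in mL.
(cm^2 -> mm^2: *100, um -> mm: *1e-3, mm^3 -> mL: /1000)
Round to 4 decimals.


V = 13*100 * 407*1e-3 / 1000
= 0.5291 mL

0.5291


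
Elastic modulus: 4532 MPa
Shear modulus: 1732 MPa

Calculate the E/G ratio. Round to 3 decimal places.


E / G = 4532 / 1732 = 2.617

2.617


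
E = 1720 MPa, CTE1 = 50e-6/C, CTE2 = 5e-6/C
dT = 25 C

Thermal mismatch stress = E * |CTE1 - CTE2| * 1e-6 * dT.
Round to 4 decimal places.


= 1720 * 45e-6 * 25
= 1.9350 MPa

1.9350


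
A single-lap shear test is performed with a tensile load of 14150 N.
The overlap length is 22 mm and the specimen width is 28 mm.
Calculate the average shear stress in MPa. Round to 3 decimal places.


Shear stress = F / (overlap * width)
= 14150 / (22 * 28)
= 14150 / 616
= 22.971 MPa

22.971


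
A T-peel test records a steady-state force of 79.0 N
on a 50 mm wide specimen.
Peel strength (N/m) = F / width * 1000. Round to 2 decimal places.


Peel strength = 79.0 / 50 * 1000
= 1580.00 N/m

1580.00


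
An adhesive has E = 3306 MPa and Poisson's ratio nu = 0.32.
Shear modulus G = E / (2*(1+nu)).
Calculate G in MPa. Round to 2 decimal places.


G = 3306 / (2*(1+0.32))
= 3306 / 2.64
= 1252.27 MPa

1252.27


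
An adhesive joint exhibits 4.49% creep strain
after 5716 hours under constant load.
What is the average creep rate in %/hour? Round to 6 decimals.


Creep rate = strain / time
= 4.49 / 5716
= 0.000786 %/h

0.000786


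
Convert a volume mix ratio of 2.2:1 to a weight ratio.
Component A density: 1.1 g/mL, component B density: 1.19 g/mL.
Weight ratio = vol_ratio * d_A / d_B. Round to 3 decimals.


= 2.2 * 1.1 / 1.19 = 2.034

2.034


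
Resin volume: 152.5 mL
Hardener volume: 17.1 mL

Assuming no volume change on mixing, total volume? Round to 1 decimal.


V_total = 152.5 + 17.1 = 169.6 mL

169.6


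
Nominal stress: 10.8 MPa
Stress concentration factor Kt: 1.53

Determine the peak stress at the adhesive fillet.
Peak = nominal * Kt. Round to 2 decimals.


Peak stress = 10.8 * 1.53
= 16.52 MPa

16.52


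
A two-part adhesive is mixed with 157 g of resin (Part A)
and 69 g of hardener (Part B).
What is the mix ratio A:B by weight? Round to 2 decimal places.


Mix ratio = mass_A / mass_B
= 157 / 69
= 2.28

2.28


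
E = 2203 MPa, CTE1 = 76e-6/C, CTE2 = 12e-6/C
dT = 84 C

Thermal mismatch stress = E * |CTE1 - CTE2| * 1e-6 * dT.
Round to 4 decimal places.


= 2203 * 64e-6 * 84
= 11.8433 MPa

11.8433


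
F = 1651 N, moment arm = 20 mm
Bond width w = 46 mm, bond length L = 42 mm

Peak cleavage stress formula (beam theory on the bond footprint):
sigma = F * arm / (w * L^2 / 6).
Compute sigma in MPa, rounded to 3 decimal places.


sigma = (1651 * 20) / (46 * 1764 / 6)
= 33020 * 6 / 81144
= 198120 / 81144
= 2.442 MPa

2.442


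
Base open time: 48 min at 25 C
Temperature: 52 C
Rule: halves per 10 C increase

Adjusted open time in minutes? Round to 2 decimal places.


Acceleration = 2^((52-25)/10) = 6.4980
Open time = 48 / 6.4980 = 7.39 min

7.39


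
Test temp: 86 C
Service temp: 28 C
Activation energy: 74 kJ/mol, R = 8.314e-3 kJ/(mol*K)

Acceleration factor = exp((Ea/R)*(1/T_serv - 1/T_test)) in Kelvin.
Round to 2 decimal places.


AF = exp((74/0.008314)*(1/301.15 - 1/359.15))
= 118.27

118.27


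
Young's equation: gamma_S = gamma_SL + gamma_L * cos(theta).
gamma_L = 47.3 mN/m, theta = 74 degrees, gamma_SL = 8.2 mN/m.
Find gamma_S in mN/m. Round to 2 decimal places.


cos(74 deg) = 0.275637
gamma_S = 8.2 + 47.3 * 0.275637
= 21.24 mN/m

21.24


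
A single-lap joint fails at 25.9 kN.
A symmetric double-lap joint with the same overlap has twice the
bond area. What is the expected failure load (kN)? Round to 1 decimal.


Double-lap load = 2 * 25.9 = 51.8 kN

51.8


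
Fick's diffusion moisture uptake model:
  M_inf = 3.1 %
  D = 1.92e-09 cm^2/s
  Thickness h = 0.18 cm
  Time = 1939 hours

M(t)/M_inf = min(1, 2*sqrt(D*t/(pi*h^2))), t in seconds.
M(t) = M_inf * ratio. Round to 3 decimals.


t_sec = 1939 * 3600 = 6980400
ratio = 2*sqrt(1.92e-09*6980400/(pi*0.18^2))
= min(1, 0.725727)
= 0.725727
M(t) = 3.1 * 0.725727 = 2.250 %

2.250


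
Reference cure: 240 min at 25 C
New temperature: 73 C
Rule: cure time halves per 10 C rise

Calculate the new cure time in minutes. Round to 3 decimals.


factor = 2^((73-25)/10) = 27.8576
t_new = 240 / 27.8576 = 8.615 min

8.615


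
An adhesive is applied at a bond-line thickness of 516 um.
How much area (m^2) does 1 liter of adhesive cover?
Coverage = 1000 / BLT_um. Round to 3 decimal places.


Coverage = 1000 / 516 = 1.938 m^2

1.938


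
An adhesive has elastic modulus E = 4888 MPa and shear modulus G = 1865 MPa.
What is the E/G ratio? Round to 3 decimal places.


E/G = 4888 / 1865 = 2.621

2.621


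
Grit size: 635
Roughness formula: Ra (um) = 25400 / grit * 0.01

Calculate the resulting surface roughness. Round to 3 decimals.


Ra = 25400 / 635 * 0.01
= 0.400 um

0.400


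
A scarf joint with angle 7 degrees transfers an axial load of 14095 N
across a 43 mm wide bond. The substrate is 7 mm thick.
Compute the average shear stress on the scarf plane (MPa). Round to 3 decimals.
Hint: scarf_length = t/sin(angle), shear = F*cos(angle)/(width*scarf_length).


scarf_length = 7 / sin(7 deg) = 57.4386 mm
cos(7 deg) = 0.992546
shear stress = 14095 * 0.992546 / (43 * 57.4386)
= 5.664 MPa

5.664


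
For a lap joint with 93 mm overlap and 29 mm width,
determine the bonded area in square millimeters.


Area = 93 * 29 = 2697 mm^2

2697


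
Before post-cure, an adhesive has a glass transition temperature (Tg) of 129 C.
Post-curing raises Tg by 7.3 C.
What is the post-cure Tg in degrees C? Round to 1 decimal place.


Tg_post = Tg_base + delta_Tg
= 129 + 7.3
= 136.3 C

136.3


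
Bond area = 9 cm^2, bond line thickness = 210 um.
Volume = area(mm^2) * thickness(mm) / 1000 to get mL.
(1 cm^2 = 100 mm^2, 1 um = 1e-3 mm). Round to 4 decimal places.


area_mm2 = 9 * 100 = 900
blt_mm = 210 * 1e-3 = 0.21
vol_mm3 = 900 * 0.21 = 189.0
vol_mL = 189.0 / 1000 = 0.1890 mL

0.1890


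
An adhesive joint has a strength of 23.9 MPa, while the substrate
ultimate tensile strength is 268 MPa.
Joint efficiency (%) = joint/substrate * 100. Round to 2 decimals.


Efficiency = 23.9 / 268 * 100
= 8.92%

8.92


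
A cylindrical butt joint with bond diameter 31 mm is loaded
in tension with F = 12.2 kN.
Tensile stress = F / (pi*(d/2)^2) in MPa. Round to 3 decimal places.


Area = pi * (31/2)^2 = 754.7676 mm^2
Stress = 12.2*1000 / 754.7676
= 16.164 MPa

16.164


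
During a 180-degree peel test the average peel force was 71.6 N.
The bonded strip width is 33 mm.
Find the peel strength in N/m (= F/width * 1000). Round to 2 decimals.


Peel strength = F/width * 1000
= 71.6 / 33 * 1000
= 2169.70 N/m

2169.70


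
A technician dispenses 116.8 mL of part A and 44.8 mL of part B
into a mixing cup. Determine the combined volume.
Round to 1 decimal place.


Combined volume = 116.8 + 44.8
= 161.6 mL

161.6


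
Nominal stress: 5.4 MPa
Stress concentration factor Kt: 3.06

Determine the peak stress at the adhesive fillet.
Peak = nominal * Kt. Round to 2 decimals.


Peak stress = 5.4 * 3.06
= 16.52 MPa

16.52


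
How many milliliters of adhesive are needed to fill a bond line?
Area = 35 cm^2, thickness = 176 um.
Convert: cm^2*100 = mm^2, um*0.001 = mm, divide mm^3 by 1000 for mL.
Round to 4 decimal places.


= (35 * 100) * (176 * 0.001) / 1000
= 0.6160 mL

0.6160


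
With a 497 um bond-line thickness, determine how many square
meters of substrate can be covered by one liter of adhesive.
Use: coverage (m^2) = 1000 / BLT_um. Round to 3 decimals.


Coverage = 1000 / 497 = 2.012 m^2

2.012
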